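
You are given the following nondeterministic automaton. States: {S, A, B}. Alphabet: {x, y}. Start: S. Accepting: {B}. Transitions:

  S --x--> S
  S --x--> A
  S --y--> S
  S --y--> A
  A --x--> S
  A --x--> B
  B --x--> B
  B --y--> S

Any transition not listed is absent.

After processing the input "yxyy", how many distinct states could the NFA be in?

Start in {S}.
Read 'y': S→{S, A}; now {S, A}.
Read 'x': S→{S, A}, A→{S, B}; now {S, A, B}.
Read 'y': S→{S, A}, A→∅, B→{S}; now {S, A}.
Read 'y': S→{S, A}, A→∅; now {S, A}.
That set has 2 states.

2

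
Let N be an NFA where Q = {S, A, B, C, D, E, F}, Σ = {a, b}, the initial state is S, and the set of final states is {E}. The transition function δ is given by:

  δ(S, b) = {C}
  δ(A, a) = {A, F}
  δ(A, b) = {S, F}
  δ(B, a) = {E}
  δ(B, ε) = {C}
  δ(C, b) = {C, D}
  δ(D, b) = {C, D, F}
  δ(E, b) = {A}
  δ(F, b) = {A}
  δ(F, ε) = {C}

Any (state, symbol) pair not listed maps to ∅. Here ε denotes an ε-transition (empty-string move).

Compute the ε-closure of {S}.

Begin with {S}.
No ε-moves leave this set, so the closure equals the set itself.

{S}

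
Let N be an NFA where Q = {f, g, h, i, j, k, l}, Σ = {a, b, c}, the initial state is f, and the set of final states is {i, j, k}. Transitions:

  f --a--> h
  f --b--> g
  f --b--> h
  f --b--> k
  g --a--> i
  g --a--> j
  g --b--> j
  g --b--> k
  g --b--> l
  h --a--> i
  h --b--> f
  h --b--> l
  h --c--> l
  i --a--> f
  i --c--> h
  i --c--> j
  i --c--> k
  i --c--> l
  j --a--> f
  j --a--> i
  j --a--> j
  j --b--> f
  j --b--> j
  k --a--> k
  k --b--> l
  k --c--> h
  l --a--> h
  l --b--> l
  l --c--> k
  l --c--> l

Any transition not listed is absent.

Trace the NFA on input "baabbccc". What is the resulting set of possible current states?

{h, k, l}

Start in {f}.
Read 'b': f→{g, h, k}; now {g, h, k}.
Read 'a': g→{i, j}, h→{i}, k→{k}; now {i, j, k}.
Read 'a': i→{f}, j→{f, i, j}, k→{k}; now {f, i, j, k}.
Read 'b': f→{g, h, k}, i→∅, j→{f, j}, k→{l}; now {f, g, h, j, k, l}.
Read 'b': f→{g, h, k}, g→{j, k, l}, h→{f, l}, j→{f, j}, k→{l}, l→{l}; now {f, g, h, j, k, l}.
Read 'c': f→∅, g→∅, h→{l}, j→∅, k→{h}, l→{k, l}; now {h, k, l}.
Read 'c': h→{l}, k→{h}, l→{k, l}; now {h, k, l}.
Read 'c': h→{l}, k→{h}, l→{k, l}; now {h, k, l}.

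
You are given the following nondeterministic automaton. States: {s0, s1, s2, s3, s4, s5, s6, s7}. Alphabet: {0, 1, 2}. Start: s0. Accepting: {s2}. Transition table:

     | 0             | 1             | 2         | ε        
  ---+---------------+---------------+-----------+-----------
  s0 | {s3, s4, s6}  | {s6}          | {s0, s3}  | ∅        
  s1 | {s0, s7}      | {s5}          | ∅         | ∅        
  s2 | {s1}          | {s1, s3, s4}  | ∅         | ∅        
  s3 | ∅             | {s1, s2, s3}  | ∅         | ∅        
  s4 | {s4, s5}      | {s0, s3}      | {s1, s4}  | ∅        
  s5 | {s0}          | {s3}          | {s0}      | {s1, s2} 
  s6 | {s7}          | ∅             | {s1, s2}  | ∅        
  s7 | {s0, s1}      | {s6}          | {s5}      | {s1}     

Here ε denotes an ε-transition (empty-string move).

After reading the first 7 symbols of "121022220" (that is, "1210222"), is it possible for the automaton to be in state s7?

Start in {s0}.
Read '1': {s0} → {s6}.
Read '2': {s6} → {s1, s2}.
Read '1': {s1, s2} → {s1, s2, s3, s4, s5}.
Read '0': {s1, s2, s3, s4, s5} → {s0, s1, s2, s4, s5, s7}.
Read '2': {s0, s1, s2, s4, s5, s7} → {s0, s1, s2, s3, s4, s5}.
Read '2': {s0, s1, s2, s3, s4, s5} → {s0, s1, s3, s4}.
Read '2': {s0, s1, s3, s4} → {s0, s1, s3, s4}.
State s7 is not in {s0, s1, s3, s4}.

No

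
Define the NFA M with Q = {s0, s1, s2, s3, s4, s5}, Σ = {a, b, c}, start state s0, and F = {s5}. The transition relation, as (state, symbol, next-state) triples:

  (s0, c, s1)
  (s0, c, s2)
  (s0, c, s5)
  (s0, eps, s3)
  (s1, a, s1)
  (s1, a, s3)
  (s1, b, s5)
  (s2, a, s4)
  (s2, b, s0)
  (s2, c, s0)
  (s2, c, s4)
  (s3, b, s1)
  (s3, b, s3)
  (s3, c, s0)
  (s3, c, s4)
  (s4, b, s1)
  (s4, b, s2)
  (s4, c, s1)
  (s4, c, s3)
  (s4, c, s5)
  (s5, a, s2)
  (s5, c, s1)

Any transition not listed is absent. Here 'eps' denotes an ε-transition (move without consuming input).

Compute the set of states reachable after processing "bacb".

Start: ε-closure({s0}) = {s0, s3}.
Read 'b': {s0, s3} → {s1, s3}.
Read 'a': {s1, s3} → {s1, s3}.
Read 'c': {s1, s3} → {s0, s3, s4}.
Read 'b': {s0, s3, s4} → {s1, s2, s3}.

{s1, s2, s3}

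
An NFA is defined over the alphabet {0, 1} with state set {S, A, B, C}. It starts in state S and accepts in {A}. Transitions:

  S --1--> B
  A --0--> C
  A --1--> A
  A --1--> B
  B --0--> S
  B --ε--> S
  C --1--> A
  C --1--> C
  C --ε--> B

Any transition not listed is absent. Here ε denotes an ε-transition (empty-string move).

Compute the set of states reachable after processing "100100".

∅

Start in {S}.
Read '1': S→{B}; union {B}; ε-closure = {S, B}.
Read '0': S→∅, B→{S}; now {S}.
Read '0': S→∅; now ∅.
The set is empty and remains empty for the remaining 3 symbols.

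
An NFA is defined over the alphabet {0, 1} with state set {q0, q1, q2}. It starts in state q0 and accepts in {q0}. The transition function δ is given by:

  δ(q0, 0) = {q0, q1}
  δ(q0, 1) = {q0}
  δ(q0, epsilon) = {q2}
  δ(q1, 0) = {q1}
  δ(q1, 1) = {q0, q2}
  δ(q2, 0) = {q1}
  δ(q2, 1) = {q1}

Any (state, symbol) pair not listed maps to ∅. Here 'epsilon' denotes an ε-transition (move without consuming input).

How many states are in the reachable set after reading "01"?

Start: ε-closure({q0}) = {q0, q2}.
Read '0': {q0, q2} → {q0, q1, q2}.
Read '1': {q0, q1, q2} → {q0, q1, q2}.
That set has 3 states.

3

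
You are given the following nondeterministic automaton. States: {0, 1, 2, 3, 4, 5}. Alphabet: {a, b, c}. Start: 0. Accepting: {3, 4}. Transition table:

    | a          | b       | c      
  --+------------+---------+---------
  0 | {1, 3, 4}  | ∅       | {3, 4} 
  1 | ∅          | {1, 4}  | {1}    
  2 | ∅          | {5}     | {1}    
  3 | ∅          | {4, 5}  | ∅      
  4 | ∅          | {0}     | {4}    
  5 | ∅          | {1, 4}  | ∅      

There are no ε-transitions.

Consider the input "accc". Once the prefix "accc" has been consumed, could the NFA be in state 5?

No

Start in {0}.
Read 'a': 0→{1, 3, 4}; now {1, 3, 4}.
Read 'c': 1→{1}, 3→∅, 4→{4}; now {1, 4}.
Read 'c': 1→{1}, 4→{4}; now {1, 4}.
Read 'c': 1→{1}, 4→{4}; now {1, 4}.
State 5 is not in {1, 4}.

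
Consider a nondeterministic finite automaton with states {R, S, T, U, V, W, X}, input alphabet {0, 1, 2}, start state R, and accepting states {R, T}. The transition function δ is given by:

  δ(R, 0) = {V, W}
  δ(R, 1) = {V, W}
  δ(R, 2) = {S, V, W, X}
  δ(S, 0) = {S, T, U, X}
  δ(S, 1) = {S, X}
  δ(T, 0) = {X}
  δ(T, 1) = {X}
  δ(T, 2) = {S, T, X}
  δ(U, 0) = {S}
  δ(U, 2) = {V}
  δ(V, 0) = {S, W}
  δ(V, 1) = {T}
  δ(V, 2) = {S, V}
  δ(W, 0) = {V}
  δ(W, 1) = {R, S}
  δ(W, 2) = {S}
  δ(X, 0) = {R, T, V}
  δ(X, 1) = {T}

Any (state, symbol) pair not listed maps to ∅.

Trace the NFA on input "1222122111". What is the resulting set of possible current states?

Start in {R}.
Read '1': {R} → {V, W}.
Read '2': {V, W} → {S, V}.
Read '2': {S, V} → {S, V}.
Read '2': {S, V} → {S, V}.
Read '1': {S, V} → {S, T, X}.
Read '2': {S, T, X} → {S, T, X}.
Read '2': {S, T, X} → {S, T, X}.
Read '1': {S, T, X} → {S, T, X}.
Read '1': {S, T, X} → {S, T, X}.
Read '1': {S, T, X} → {S, T, X}.

{S, T, X}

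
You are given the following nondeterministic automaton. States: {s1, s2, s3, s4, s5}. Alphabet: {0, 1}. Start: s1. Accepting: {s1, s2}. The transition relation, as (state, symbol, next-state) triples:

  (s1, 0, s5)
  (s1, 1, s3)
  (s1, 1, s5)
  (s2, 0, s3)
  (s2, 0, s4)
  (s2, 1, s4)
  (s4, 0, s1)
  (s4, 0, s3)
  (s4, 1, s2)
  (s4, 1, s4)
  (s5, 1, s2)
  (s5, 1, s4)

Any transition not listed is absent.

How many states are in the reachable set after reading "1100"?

Start in {s1}.
Read '1': s1→{s3, s5}; now {s3, s5}.
Read '1': s3→∅, s5→{s2, s4}; now {s2, s4}.
Read '0': s2→{s3, s4}, s4→{s1, s3}; now {s1, s3, s4}.
Read '0': s1→{s5}, s3→∅, s4→{s1, s3}; now {s1, s3, s5}.
That set has 3 states.

3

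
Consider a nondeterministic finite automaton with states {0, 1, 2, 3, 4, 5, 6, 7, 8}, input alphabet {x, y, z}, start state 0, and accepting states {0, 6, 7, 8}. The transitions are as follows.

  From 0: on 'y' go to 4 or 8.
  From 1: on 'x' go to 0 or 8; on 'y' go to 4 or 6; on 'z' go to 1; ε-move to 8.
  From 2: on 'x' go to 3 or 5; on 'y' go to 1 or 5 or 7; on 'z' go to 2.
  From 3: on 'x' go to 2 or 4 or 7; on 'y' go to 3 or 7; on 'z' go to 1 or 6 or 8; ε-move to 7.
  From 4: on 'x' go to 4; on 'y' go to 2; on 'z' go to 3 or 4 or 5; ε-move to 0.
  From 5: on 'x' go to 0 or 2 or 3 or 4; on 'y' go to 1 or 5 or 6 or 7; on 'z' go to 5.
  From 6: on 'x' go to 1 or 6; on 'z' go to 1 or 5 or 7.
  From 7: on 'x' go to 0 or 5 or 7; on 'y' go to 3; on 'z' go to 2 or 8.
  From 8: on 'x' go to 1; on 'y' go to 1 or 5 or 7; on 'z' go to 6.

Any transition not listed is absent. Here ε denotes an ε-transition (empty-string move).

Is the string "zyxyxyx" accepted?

Start in {0}.
Read 'z': 0→∅; now ∅.
The set is empty and remains empty for the remaining 6 symbols.
The final set ∅ contains no accepting state.

No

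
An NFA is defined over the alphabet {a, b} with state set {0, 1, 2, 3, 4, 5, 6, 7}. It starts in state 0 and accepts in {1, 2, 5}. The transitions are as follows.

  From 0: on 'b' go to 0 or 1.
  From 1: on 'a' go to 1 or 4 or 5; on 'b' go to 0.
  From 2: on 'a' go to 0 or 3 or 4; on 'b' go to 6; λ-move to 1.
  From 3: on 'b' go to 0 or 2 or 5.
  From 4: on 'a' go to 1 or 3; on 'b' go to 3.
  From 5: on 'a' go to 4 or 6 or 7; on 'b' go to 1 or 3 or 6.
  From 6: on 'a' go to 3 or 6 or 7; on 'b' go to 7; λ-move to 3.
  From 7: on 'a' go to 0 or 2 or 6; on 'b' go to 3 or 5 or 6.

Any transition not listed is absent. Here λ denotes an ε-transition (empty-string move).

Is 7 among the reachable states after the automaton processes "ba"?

No

Start in {0}.
Read 'b': {0} → {0, 1}.
Read 'a': {0, 1} → {1, 4, 5}.
State 7 is not in {1, 4, 5}.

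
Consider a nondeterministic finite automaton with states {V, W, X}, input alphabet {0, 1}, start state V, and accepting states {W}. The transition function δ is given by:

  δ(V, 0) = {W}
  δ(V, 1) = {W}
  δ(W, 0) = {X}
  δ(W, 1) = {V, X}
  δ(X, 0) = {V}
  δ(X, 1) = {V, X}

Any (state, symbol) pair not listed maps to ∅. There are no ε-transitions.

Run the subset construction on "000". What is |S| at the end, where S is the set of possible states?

Start in {V}.
Read '0': {V} → {W}.
Read '0': {W} → {X}.
Read '0': {X} → {V}.
That set has 1 state.

1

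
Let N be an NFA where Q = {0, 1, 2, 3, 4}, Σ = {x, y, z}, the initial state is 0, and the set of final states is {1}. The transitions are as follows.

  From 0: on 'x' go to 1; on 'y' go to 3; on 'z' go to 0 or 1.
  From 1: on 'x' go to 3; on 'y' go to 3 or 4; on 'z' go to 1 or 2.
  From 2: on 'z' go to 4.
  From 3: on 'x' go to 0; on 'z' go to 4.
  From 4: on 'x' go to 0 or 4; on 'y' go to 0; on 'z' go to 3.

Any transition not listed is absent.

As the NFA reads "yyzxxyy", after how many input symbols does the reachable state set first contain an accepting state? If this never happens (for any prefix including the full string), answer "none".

none

Start in {0}.
Read 'y': {0} → {3}.
Read 'y': {3} → ∅.
The set is empty and remains empty for the remaining 5 symbols.
No reachable set along the way intersects F.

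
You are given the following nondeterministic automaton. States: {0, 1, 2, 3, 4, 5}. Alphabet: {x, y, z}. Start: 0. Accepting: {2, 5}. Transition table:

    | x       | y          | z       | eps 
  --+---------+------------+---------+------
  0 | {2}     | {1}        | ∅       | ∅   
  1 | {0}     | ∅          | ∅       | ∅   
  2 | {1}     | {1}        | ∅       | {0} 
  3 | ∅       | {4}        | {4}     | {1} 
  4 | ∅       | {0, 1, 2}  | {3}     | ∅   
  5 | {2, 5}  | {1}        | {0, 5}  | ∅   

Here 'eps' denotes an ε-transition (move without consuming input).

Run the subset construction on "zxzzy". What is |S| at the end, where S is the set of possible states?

0

Start in {0}.
Read 'z': 0→∅; now ∅.
The set is empty and remains empty for the remaining 4 symbols.
That set has 0 states.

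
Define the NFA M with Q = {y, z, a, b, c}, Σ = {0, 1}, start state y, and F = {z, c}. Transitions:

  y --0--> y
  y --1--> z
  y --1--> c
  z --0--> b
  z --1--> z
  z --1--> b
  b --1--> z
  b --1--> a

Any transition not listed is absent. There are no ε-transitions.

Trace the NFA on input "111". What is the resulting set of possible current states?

Start in {y}.
Read '1': {y} → {z, c}.
Read '1': {z, c} → {z, b}.
Read '1': {z, b} → {z, a, b}.

{z, a, b}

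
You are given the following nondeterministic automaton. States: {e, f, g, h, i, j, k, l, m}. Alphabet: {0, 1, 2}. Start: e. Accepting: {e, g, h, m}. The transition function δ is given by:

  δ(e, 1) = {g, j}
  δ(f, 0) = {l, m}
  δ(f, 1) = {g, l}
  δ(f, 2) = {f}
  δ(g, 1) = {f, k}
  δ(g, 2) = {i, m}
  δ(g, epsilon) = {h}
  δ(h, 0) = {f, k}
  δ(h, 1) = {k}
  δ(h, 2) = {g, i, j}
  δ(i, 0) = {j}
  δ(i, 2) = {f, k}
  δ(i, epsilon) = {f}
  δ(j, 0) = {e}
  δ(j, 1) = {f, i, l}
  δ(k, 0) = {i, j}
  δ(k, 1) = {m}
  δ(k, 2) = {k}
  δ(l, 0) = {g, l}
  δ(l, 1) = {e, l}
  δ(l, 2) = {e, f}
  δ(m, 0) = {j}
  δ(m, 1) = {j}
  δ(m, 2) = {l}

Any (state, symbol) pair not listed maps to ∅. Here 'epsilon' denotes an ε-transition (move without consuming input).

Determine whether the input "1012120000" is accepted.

Yes

Start in {e}.
Read '1': e→{g, j}; union {g, j}; ε-closure = {g, h, j}.
Read '0': g→∅, h→{f, k}, j→{e}; now {e, f, k}.
Read '1': e→{g, j}, f→{g, l}, k→{m}; union {g, j, l, m}; ε-closure = {g, h, j, l, m}.
Read '2': g→{i, m}, h→{g, i, j}, j→∅, l→{e, f}, m→{l}; union {e, f, g, i, j, l, m}; ε-closure = {e, f, g, h, i, j, l, m}.
Read '1': e→{g, j}, f→{g, l}, g→{f, k}, h→{k}, i→∅, j→{f, i, l}, l→{e, l}, m→{j}; union {e, f, g, i, j, k, l}; ε-closure = {e, f, g, h, i, j, k, l}.
Read '2': e→∅, f→{f}, g→{i, m}, h→{g, i, j}, i→{f, k}, j→∅, k→{k}, l→{e, f}; union {e, f, g, i, j, k, m}; ε-closure = {e, f, g, h, i, j, k, m}.
Read '0': e→∅, f→{l, m}, g→∅, h→{f, k}, i→{j}, j→{e}, k→{i, j}, m→{j}; now {e, f, i, j, k, l, m}.
Read '0': e→∅, f→{l, m}, i→{j}, j→{e}, k→{i, j}, l→{g, l}, m→{j}; union {e, g, i, j, l, m}; ε-closure = {e, f, g, h, i, j, l, m}.
Read '0': e→∅, f→{l, m}, g→∅, h→{f, k}, i→{j}, j→{e}, l→{g, l}, m→{j}; union {e, f, g, j, k, l, m}; ε-closure = {e, f, g, h, j, k, l, m}.
Read '0': e→∅, f→{l, m}, g→∅, h→{f, k}, j→{e}, k→{i, j}, l→{g, l}, m→{j}; union {e, f, g, i, j, k, l, m}; ε-closure = {e, f, g, h, i, j, k, l, m}.
The final set {e, f, g, h, i, j, k, l, m} contains the accepting states e, g, h, m.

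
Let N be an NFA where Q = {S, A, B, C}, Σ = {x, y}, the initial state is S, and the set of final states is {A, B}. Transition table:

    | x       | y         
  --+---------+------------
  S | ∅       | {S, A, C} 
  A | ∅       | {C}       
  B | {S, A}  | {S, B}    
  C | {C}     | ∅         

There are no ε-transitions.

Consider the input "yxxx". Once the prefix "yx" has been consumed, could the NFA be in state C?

Yes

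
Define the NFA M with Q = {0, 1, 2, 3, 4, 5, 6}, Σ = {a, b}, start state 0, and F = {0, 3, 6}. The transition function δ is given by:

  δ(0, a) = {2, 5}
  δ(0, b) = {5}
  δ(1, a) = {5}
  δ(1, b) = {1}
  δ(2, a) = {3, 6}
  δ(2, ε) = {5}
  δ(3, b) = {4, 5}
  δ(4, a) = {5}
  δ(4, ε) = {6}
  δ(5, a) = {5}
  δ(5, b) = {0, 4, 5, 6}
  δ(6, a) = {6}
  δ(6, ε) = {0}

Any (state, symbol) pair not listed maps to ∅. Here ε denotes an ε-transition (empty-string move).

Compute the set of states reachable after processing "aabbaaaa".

{0, 2, 3, 5, 6}

Start in {0}.
Read 'a': 0→{2, 5}; now {2, 5}.
Read 'a': 2→{3, 6}, 5→{5}; union {3, 5, 6}; ε-closure = {0, 3, 5, 6}.
Read 'b': 0→{5}, 3→{4, 5}, 5→{0, 4, 5, 6}, 6→∅; now {0, 4, 5, 6}.
Read 'b': 0→{5}, 4→∅, 5→{0, 4, 5, 6}, 6→∅; now {0, 4, 5, 6}.
Read 'a': 0→{2, 5}, 4→{5}, 5→{5}, 6→{6}; union {2, 5, 6}; ε-closure = {0, 2, 5, 6}.
Read 'a': 0→{2, 5}, 2→{3, 6}, 5→{5}, 6→{6}; union {2, 3, 5, 6}; ε-closure = {0, 2, 3, 5, 6}.
Read 'a': 0→{2, 5}, 2→{3, 6}, 3→∅, 5→{5}, 6→{6}; union {2, 3, 5, 6}; ε-closure = {0, 2, 3, 5, 6}.
Read 'a': 0→{2, 5}, 2→{3, 6}, 3→∅, 5→{5}, 6→{6}; union {2, 3, 5, 6}; ε-closure = {0, 2, 3, 5, 6}.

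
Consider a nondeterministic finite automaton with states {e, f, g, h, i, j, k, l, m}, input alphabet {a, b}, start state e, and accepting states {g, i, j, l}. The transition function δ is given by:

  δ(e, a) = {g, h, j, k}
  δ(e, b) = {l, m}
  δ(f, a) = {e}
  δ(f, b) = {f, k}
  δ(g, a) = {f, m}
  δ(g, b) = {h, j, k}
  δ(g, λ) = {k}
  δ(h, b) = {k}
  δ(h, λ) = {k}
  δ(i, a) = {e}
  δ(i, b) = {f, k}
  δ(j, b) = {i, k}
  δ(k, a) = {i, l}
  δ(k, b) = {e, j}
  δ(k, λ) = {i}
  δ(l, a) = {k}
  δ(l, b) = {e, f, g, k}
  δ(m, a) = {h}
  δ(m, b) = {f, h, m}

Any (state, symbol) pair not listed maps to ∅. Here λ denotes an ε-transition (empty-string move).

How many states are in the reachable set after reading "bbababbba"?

Start in {e}.
Read 'b': e→{l, m}; now {l, m}.
Read 'b': l→{e, f, g, k}, m→{f, h, m}; union {e, f, g, h, k, m}; ε-closure = {e, f, g, h, i, k, m}.
Read 'a': e→{g, h, j, k}, f→{e}, g→{f, m}, h→∅, i→{e}, k→{i, l}, m→{h}; now {e, f, g, h, i, j, k, l, m}.
Read 'b': e→{l, m}, f→{f, k}, g→{h, j, k}, h→{k}, i→{f, k}, j→{i, k}, k→{e, j}, l→{e, f, g, k}, m→{f, h, m}; now {e, f, g, h, i, j, k, l, m}.
Read 'a': e→{g, h, j, k}, f→{e}, g→{f, m}, h→∅, i→{e}, j→∅, k→{i, l}, l→{k}, m→{h}; now {e, f, g, h, i, j, k, l, m}.
Read 'b': e→{l, m}, f→{f, k}, g→{h, j, k}, h→{k}, i→{f, k}, j→{i, k}, k→{e, j}, l→{e, f, g, k}, m→{f, h, m}; now {e, f, g, h, i, j, k, l, m}.
Read 'b': e→{l, m}, f→{f, k}, g→{h, j, k}, h→{k}, i→{f, k}, j→{i, k}, k→{e, j}, l→{e, f, g, k}, m→{f, h, m}; now {e, f, g, h, i, j, k, l, m}.
Read 'b': e→{l, m}, f→{f, k}, g→{h, j, k}, h→{k}, i→{f, k}, j→{i, k}, k→{e, j}, l→{e, f, g, k}, m→{f, h, m}; now {e, f, g, h, i, j, k, l, m}.
Read 'a': e→{g, h, j, k}, f→{e}, g→{f, m}, h→∅, i→{e}, j→∅, k→{i, l}, l→{k}, m→{h}; now {e, f, g, h, i, j, k, l, m}.
That set has 9 states.

9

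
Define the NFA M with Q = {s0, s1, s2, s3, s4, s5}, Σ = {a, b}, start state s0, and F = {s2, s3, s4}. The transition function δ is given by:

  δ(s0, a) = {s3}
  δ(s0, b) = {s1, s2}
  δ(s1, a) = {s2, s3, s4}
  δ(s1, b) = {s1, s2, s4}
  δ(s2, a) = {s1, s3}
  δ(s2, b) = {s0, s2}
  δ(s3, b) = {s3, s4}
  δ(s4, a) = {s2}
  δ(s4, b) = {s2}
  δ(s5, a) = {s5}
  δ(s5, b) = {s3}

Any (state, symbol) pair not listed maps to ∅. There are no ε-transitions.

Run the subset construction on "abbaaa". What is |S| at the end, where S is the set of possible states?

4

Start in {s0}.
Read 'a': s0→{s3}; now {s3}.
Read 'b': s3→{s3, s4}; now {s3, s4}.
Read 'b': s3→{s3, s4}, s4→{s2}; now {s2, s3, s4}.
Read 'a': s2→{s1, s3}, s3→∅, s4→{s2}; now {s1, s2, s3}.
Read 'a': s1→{s2, s3, s4}, s2→{s1, s3}, s3→∅; now {s1, s2, s3, s4}.
Read 'a': s1→{s2, s3, s4}, s2→{s1, s3}, s3→∅, s4→{s2}; now {s1, s2, s3, s4}.
That set has 4 states.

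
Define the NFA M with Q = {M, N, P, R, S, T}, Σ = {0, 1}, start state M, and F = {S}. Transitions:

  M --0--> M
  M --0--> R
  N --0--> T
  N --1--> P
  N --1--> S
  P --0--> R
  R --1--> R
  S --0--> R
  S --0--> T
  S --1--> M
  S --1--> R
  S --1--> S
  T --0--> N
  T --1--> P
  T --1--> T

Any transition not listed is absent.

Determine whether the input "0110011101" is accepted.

No

Start in {M}.
Read '0': M→{M, R}; now {M, R}.
Read '1': M→∅, R→{R}; now {R}.
Read '1': R→{R}; now {R}.
Read '0': R→∅; now ∅.
The set is empty and remains empty for the remaining 6 symbols.
The final set ∅ contains no accepting state.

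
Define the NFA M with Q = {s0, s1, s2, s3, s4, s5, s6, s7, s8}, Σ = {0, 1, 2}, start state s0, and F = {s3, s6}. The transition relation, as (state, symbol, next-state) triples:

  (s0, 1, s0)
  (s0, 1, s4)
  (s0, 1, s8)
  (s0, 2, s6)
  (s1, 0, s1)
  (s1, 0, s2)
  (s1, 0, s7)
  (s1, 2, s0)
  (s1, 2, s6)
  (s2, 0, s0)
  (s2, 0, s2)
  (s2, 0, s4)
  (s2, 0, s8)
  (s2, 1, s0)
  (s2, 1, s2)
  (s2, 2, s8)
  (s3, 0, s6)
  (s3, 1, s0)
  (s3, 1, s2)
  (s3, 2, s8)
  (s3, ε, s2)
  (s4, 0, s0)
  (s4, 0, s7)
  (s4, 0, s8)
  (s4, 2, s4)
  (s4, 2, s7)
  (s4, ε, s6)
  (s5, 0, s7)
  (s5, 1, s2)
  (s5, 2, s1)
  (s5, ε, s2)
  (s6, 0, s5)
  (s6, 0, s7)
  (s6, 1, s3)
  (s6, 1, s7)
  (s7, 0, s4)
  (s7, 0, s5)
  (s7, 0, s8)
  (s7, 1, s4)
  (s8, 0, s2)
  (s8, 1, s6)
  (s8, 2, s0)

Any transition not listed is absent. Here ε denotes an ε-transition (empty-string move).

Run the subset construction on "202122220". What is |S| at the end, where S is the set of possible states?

0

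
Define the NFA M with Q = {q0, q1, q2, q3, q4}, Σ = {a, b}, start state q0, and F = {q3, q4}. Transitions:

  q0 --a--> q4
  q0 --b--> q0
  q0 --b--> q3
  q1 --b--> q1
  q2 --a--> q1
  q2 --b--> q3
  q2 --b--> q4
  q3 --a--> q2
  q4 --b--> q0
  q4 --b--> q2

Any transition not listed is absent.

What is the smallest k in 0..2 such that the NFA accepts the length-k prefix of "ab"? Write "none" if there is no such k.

1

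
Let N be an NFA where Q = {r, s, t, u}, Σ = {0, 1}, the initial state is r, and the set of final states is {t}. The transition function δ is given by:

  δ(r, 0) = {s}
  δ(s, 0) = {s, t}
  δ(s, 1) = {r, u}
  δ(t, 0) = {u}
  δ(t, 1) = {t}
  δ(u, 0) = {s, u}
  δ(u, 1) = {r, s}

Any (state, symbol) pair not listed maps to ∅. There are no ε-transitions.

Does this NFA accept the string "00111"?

Yes

Start in {r}.
Read '0': r→{s}; now {s}.
Read '0': s→{s, t}; now {s, t}.
Read '1': s→{r, u}, t→{t}; now {r, t, u}.
Read '1': r→∅, t→{t}, u→{r, s}; now {r, s, t}.
Read '1': r→∅, s→{r, u}, t→{t}; now {r, t, u}.
The final set {r, t, u} contains the accepting state t.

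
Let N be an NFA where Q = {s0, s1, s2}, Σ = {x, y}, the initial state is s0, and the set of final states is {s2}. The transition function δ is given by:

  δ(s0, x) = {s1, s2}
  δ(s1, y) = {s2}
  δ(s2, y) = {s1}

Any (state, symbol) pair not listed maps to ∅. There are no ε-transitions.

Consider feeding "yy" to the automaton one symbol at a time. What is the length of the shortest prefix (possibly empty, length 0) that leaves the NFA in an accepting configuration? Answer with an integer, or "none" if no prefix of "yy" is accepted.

Start in {s0}.
Read 'y': {s0} → ∅.
The set is empty and remains empty for the remaining 1 symbol.
No reachable set along the way intersects F.

none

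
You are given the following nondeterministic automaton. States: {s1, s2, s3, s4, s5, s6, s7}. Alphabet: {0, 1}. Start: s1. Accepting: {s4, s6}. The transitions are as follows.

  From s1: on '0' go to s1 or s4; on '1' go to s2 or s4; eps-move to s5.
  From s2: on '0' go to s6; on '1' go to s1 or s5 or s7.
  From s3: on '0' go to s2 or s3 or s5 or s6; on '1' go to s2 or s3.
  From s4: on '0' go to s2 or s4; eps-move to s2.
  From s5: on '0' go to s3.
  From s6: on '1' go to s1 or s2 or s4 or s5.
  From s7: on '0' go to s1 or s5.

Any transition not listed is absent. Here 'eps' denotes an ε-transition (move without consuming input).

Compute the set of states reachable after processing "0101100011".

{s1, s2, s3, s4, s5, s7}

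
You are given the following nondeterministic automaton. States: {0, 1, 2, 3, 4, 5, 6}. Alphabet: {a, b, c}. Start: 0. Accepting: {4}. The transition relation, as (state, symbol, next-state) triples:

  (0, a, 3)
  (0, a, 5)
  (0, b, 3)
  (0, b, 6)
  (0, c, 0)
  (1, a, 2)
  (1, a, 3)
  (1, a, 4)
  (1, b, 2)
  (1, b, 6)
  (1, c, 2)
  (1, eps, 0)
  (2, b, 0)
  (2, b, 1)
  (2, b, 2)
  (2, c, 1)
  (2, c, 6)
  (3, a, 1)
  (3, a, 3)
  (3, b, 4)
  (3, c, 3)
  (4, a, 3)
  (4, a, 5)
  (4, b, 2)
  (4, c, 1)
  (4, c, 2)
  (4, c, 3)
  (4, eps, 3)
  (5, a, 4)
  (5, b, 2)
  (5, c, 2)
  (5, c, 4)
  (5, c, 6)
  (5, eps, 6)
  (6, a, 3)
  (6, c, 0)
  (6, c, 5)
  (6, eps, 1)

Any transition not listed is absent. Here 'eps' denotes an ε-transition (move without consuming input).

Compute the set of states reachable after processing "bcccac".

{0, 1, 2, 3, 4, 5, 6}

Start in {0}.
Read 'b': {0} → {0, 1, 3, 6}.
Read 'c': {0, 1, 3, 6} → {0, 1, 2, 3, 5, 6}.
Read 'c': {0, 1, 2, 3, 5, 6} → {0, 1, 2, 3, 4, 5, 6}.
Read 'c': {0, 1, 2, 3, 4, 5, 6} → {0, 1, 2, 3, 4, 5, 6}.
Read 'a': {0, 1, 2, 3, 4, 5, 6} → {0, 1, 2, 3, 4, 5, 6}.
Read 'c': {0, 1, 2, 3, 4, 5, 6} → {0, 1, 2, 3, 4, 5, 6}.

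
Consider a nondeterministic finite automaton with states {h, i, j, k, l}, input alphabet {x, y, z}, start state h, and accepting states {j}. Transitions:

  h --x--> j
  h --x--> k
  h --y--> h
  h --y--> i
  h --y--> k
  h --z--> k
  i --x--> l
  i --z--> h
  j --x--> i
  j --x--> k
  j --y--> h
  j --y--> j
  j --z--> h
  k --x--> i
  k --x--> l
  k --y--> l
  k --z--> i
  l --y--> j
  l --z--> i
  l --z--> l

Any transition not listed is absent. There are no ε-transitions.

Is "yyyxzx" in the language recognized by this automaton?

Start in {h}.
Read 'y': {h} → {h, i, k}.
Read 'y': {h, i, k} → {h, i, k, l}.
Read 'y': {h, i, k, l} → {h, i, j, k, l}.
Read 'x': {h, i, j, k, l} → {i, j, k, l}.
Read 'z': {i, j, k, l} → {h, i, l}.
Read 'x': {h, i, l} → {j, k, l}.
The final set {j, k, l} contains the accepting state j.

Yes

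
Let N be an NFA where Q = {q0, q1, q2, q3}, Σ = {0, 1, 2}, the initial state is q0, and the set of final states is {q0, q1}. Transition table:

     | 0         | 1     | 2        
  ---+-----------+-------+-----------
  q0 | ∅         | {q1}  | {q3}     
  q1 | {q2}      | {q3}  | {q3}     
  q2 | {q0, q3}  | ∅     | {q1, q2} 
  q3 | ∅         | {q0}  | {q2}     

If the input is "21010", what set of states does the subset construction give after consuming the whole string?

∅

Start in {q0}.
Read '2': q0→{q3}; now {q3}.
Read '1': q3→{q0}; now {q0}.
Read '0': q0→∅; now ∅.
The set is empty and remains empty for the remaining 2 symbols.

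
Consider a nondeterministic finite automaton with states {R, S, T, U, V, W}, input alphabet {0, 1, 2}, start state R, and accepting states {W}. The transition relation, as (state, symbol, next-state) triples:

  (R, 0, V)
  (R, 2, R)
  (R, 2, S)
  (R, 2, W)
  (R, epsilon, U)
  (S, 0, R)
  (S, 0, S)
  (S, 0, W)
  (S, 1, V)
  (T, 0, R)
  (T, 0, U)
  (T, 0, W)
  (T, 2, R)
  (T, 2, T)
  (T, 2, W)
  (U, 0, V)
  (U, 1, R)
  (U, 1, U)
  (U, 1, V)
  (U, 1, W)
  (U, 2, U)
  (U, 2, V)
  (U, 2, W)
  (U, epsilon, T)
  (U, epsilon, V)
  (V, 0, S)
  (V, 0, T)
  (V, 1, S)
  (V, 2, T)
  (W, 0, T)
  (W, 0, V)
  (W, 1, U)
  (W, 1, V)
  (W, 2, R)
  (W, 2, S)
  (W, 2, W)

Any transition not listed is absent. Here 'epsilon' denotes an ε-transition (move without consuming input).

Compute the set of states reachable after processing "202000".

Start: ε-closure({R}) = {R, T, U, V}.
Read '2': {R, T, U, V} → {R, S, T, U, V, W}.
Read '0': {R, S, T, U, V, W} → {R, S, T, U, V, W}.
Read '2': {R, S, T, U, V, W} → {R, S, T, U, V, W}.
Read '0': {R, S, T, U, V, W} → {R, S, T, U, V, W}.
Read '0': {R, S, T, U, V, W} → {R, S, T, U, V, W}.
Read '0': {R, S, T, U, V, W} → {R, S, T, U, V, W}.

{R, S, T, U, V, W}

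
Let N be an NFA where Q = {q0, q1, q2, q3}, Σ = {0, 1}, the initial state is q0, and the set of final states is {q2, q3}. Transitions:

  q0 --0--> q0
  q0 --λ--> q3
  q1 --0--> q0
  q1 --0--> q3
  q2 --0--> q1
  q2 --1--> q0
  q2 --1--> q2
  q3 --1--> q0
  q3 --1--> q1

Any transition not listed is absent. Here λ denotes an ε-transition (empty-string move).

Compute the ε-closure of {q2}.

{q2}

Begin with {q2}.
No ε-moves leave this set, so the closure equals the set itself.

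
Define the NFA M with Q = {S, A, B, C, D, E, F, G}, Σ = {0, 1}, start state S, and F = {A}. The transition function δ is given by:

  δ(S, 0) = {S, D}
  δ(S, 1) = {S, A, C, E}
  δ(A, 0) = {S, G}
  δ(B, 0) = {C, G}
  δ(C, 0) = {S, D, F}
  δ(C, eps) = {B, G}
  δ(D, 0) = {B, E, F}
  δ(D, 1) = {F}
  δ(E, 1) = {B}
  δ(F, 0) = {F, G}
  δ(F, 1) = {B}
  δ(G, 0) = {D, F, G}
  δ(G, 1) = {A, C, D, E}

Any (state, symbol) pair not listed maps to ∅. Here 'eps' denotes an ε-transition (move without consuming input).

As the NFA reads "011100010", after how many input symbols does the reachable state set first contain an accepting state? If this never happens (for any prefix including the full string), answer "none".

2

Start in {S}.
Read '0': {S} → {S, D}.
Read '1': {S, D} → {S, A, B, C, E, F, G}.
None of the earlier sets intersect F, but {S, A, B, C, E, F, G} does.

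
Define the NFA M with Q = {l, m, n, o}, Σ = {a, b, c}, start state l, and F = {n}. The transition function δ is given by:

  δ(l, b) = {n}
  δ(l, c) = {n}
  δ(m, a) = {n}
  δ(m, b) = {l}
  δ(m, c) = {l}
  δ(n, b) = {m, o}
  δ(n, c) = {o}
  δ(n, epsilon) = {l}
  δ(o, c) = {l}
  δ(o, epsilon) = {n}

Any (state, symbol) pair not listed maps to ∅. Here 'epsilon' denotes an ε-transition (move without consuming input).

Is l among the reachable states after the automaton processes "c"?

Yes

Start in {l}.
Read 'c': {l} → {l, n}.
State l is in {l, n}.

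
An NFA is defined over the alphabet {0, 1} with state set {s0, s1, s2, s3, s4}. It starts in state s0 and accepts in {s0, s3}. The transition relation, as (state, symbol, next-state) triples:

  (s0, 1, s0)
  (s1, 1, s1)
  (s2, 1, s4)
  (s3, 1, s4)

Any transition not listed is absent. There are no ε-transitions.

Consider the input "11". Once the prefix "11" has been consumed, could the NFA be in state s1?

No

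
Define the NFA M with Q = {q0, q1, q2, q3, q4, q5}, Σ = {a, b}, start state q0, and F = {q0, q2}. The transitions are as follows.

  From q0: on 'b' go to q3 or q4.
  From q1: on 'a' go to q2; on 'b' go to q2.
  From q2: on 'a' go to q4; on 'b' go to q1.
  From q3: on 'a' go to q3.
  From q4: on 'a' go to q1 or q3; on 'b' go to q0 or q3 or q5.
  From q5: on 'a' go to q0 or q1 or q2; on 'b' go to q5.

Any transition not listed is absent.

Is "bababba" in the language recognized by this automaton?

Yes

Start in {q0}.
Read 'b': {q0} → {q3, q4}.
Read 'a': {q3, q4} → {q1, q3}.
Read 'b': {q1, q3} → {q2}.
Read 'a': {q2} → {q4}.
Read 'b': {q4} → {q0, q3, q5}.
Read 'b': {q0, q3, q5} → {q3, q4, q5}.
Read 'a': {q3, q4, q5} → {q0, q1, q2, q3}.
The final set {q0, q1, q2, q3} contains the accepting states q0, q2.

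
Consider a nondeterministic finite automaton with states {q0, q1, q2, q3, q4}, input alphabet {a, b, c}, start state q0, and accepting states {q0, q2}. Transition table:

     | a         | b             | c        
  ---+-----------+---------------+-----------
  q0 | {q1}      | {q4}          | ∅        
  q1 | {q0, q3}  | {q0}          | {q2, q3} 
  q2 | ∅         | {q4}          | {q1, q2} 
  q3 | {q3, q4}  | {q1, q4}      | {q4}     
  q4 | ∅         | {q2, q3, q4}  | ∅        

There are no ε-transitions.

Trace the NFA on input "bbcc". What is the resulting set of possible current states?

{q1, q2, q3}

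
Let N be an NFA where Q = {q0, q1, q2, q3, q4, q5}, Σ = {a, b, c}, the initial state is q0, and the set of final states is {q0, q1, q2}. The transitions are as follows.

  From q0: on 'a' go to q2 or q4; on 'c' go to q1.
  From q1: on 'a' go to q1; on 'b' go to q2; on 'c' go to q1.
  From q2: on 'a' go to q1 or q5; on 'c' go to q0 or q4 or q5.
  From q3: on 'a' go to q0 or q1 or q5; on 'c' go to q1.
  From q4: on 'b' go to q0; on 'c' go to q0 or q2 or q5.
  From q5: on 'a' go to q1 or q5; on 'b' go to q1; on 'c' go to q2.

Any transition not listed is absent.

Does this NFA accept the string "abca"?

Start in {q0}.
Read 'a': q0→{q2, q4}; now {q2, q4}.
Read 'b': q2→∅, q4→{q0}; now {q0}.
Read 'c': q0→{q1}; now {q1}.
Read 'a': q1→{q1}; now {q1}.
The final set {q1} contains the accepting state q1.

Yes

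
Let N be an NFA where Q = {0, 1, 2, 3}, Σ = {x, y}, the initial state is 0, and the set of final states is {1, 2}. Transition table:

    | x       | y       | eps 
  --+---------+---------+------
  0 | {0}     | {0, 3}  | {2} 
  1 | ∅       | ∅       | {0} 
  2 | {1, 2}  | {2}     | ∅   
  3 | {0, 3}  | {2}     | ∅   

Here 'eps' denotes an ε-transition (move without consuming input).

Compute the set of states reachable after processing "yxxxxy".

Start: ε-closure({0}) = {0, 2}.
Read 'y': 0→{0, 3}, 2→{2}; now {0, 2, 3}.
Read 'x': 0→{0}, 2→{1, 2}, 3→{0, 3}; now {0, 1, 2, 3}.
Read 'x': 0→{0}, 1→∅, 2→{1, 2}, 3→{0, 3}; now {0, 1, 2, 3}.
Read 'x': 0→{0}, 1→∅, 2→{1, 2}, 3→{0, 3}; now {0, 1, 2, 3}.
Read 'x': 0→{0}, 1→∅, 2→{1, 2}, 3→{0, 3}; now {0, 1, 2, 3}.
Read 'y': 0→{0, 3}, 1→∅, 2→{2}, 3→{2}; now {0, 2, 3}.

{0, 2, 3}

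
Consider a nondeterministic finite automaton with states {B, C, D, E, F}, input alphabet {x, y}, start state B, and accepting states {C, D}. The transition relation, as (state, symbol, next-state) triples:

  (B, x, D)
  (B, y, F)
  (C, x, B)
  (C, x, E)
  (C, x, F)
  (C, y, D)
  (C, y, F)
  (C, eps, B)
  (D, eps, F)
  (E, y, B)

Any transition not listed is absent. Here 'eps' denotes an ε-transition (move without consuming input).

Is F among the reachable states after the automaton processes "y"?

Yes

Start in {B}.
Read 'y': B→{F}; now {F}.
State F is in {F}.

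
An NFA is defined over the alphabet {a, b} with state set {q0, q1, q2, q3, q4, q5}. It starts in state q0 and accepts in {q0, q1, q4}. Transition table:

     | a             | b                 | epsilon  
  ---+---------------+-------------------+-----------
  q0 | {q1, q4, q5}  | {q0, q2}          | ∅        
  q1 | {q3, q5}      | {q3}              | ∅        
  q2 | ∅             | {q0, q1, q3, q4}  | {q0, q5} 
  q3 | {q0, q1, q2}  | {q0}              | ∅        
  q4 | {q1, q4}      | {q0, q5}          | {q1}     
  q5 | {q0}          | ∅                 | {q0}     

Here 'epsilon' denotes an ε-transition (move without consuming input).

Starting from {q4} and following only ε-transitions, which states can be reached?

{q1, q4}

Begin with {q4}.
ε-move q4 → q1; add q1.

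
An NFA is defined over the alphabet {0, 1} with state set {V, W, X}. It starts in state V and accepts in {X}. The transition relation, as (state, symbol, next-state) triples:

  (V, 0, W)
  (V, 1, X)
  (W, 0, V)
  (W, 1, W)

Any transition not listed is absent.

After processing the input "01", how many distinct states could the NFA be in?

Start in {V}.
Read '0': V→{W}; now {W}.
Read '1': W→{W}; now {W}.
That set has 1 state.

1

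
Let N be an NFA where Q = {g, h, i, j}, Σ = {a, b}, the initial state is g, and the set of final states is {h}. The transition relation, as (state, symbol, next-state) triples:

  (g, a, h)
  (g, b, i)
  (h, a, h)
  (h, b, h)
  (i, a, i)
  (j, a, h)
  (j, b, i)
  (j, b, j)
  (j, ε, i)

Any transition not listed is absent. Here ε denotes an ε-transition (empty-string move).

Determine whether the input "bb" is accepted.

Start in {g}.
Read 'b': g→{i}; now {i}.
Read 'b': i→∅; now ∅.
The final set ∅ contains no accepting state.

No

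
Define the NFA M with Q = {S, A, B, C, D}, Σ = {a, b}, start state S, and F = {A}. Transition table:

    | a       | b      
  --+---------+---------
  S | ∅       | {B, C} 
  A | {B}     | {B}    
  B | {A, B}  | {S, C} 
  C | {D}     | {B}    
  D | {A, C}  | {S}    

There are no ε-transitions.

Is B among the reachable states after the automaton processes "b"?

Yes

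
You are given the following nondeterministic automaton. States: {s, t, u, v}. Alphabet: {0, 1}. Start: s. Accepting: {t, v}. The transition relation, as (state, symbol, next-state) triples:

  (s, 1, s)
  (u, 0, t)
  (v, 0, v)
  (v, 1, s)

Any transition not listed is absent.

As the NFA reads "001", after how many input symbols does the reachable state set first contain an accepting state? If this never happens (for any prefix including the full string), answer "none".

Start in {s}.
Read '0': {s} → ∅.
The set is empty and remains empty for the remaining 2 symbols.
No reachable set along the way intersects F.

none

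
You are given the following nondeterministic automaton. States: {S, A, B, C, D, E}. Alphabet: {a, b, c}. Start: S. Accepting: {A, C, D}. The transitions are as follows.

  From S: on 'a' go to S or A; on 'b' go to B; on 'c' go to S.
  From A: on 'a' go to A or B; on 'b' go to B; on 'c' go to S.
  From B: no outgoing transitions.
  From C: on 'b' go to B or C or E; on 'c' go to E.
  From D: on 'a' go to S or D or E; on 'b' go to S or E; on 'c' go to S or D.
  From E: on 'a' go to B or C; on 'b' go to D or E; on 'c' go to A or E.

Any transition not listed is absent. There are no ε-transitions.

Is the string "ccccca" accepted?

Yes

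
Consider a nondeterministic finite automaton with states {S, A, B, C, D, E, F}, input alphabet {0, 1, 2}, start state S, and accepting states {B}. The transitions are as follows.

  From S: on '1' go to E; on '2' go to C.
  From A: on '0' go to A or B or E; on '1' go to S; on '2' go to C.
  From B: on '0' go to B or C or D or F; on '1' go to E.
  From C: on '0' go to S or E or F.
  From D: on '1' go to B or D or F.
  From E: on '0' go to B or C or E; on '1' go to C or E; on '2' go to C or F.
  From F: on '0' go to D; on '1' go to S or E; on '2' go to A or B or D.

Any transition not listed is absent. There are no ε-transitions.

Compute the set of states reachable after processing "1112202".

{A, B, C, D, F}

Start in {S}.
Read '1': {S} → {E}.
Read '1': {E} → {C, E}.
Read '1': {C, E} → {C, E}.
Read '2': {C, E} → {C, F}.
Read '2': {C, F} → {A, B, D}.
Read '0': {A, B, D} → {A, B, C, D, E, F}.
Read '2': {A, B, C, D, E, F} → {A, B, C, D, F}.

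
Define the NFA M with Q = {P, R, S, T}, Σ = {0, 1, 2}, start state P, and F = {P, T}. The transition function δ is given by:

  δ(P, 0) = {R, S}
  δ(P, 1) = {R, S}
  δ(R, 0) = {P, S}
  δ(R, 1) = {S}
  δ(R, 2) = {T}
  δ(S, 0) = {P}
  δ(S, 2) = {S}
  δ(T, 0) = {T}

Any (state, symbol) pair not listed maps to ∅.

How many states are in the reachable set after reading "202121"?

0

Start in {P}.
Read '2': {P} → ∅.
The set is empty and remains empty for the remaining 5 symbols.
That set has 0 states.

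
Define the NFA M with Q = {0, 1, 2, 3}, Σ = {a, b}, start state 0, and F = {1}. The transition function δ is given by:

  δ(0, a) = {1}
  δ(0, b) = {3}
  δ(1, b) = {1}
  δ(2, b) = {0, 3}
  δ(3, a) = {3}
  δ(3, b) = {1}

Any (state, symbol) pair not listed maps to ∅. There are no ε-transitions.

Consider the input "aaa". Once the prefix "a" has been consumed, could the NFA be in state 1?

Yes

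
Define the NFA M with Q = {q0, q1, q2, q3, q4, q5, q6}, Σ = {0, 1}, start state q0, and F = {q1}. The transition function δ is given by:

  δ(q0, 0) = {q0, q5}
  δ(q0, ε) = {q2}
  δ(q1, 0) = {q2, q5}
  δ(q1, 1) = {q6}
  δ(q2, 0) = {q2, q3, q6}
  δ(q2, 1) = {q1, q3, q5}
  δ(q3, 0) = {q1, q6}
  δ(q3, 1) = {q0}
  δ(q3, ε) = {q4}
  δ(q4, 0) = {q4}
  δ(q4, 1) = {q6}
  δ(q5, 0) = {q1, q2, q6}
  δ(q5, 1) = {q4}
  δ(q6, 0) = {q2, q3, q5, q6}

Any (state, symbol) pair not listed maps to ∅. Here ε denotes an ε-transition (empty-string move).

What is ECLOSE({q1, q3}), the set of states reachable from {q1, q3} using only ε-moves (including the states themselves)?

Begin with {q1, q3}.
ε-move q3 → q4; add q4.

{q1, q3, q4}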